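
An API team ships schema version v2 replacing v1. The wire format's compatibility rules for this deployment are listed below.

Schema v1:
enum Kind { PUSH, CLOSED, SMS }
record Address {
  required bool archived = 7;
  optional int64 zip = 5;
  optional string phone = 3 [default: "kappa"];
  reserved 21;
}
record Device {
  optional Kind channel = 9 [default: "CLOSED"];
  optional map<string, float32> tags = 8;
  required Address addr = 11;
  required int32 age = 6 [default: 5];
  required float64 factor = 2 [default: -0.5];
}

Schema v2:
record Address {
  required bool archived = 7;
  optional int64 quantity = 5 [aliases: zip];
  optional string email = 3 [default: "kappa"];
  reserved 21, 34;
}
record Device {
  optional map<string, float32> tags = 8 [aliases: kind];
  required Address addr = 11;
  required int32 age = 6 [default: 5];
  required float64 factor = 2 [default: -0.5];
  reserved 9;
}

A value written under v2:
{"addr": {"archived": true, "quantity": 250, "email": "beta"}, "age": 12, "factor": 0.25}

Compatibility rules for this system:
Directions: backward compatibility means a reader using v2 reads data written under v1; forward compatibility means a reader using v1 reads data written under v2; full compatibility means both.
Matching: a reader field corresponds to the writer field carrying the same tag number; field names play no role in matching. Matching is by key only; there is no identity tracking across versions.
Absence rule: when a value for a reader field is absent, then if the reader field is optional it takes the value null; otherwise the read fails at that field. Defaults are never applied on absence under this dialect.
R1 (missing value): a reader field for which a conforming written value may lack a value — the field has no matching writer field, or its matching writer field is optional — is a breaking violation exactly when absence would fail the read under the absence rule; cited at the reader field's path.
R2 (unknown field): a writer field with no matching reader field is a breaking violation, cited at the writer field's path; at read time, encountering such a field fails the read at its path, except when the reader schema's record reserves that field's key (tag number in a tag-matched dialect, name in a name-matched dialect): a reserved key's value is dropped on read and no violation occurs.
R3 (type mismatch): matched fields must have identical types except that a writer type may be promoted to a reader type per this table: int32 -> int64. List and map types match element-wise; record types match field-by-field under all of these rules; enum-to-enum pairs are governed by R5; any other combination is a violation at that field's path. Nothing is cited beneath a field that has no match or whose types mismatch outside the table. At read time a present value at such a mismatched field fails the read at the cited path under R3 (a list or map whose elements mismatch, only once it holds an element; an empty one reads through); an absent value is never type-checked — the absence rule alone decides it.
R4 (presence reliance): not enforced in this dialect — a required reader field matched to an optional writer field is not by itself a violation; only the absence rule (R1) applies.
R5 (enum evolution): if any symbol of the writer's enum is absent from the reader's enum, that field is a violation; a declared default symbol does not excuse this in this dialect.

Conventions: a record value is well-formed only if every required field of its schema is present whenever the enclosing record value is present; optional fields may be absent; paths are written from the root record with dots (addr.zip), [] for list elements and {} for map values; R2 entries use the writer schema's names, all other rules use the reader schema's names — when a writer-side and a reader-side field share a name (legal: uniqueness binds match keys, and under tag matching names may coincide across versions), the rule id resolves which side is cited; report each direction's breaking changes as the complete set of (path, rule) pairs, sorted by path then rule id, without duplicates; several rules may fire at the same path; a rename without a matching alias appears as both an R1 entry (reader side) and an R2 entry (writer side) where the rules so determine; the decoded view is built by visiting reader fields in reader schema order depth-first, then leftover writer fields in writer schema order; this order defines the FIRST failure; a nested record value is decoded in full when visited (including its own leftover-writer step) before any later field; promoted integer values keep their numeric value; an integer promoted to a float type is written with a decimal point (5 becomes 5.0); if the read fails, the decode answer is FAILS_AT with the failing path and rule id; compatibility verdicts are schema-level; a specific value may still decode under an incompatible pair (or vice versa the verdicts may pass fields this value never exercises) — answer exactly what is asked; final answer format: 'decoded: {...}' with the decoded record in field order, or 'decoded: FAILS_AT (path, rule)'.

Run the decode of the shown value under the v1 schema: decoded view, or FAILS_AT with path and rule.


decoded: {"channel": null, "tags": null, "addr": {"archived": true, "zip": 250, "phone": "beta"}, "age": 12, "factor": 0.25}

each type pair in Device: writer, then reader
migrating the Device value to v1:
  channel := null (not supplied -> null)
  tags := null (not supplied -> null)
  addr.archived := true
  addr.zip := 250 (from writer quantity)
  addr.phone := "beta" (from writer email)
  age := 12
  factor := 0.25
  => decoded: {"channel": null, "tags": null, "addr": {"archived": true, "zip": 250, "phone": "beta"}, "age": 12, "factor": 0.25}
remaining Device differences; none change what is asked:
  renamed field zip to quantity in record Address (alias zip declared on the renamed field) -> fires no rule on Device under this dialect and leaves the result unchanged
  removed field channel from record Device (its key 9 joins the reserved list) -> fires no rule on Device under this dialect and leaves the result unchanged
  renamed field phone to email in record Address -> fires no rule on Device under this dialect and leaves the result unchanged


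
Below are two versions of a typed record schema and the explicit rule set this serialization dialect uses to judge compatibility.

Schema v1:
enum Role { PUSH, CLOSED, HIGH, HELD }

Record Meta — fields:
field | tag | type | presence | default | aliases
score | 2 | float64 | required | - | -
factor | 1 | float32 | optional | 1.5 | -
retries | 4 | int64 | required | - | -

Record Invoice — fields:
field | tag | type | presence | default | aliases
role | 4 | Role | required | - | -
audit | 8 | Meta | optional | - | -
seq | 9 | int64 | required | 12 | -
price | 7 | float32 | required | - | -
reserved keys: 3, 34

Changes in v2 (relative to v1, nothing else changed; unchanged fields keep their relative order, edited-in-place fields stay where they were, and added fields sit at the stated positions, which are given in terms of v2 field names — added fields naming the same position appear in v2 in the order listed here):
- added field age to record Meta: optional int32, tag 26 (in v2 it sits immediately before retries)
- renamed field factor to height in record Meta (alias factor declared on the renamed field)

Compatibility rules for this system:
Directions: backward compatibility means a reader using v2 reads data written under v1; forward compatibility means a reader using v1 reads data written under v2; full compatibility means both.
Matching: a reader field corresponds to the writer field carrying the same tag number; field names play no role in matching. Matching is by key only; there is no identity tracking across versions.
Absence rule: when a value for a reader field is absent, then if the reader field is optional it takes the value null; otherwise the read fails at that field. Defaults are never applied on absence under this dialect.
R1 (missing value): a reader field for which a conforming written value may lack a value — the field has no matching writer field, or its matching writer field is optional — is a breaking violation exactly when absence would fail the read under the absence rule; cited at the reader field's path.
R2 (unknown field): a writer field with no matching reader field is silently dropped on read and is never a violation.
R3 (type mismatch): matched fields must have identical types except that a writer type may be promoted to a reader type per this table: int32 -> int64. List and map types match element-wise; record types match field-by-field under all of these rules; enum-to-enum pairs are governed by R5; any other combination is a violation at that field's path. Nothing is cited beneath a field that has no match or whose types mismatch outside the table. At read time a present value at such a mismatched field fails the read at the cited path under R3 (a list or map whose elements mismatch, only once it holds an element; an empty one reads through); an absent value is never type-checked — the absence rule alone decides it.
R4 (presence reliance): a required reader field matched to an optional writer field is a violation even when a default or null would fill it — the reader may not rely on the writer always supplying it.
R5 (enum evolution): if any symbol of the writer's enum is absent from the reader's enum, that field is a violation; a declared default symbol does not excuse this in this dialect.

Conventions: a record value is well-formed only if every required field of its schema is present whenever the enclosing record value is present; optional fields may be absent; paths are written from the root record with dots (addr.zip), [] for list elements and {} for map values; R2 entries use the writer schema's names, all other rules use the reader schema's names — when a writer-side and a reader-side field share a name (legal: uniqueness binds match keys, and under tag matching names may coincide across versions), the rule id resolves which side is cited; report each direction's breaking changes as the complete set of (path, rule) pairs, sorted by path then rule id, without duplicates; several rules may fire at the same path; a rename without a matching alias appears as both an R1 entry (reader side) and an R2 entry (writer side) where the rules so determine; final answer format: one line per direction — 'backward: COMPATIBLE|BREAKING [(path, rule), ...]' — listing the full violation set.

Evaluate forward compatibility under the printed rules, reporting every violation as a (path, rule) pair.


in Invoice below, arrows point writer -> reader
forward analysis of Invoice with v1 as reader and v2 as writer:
  Role -> Role, writer required: role aligns to role
  Meta -> Meta, writer optional: audit aligns to audit
  int64 -> int64, writer required: seq aligns to seq
  float32 -> float32, writer required: price aligns to price
  float64 -> float64, writer required: audit.score aligns to audit.score
  float32 -> float32, writer optional: audit.factor aligns to audit.height
  int64 -> int64, writer required: audit.retries aligns to audit.retries
  leftover writer field: audit.age
  => forward verdict for Invoice: COMPATIBLE, no violations
the rest of the Invoice diff is inert for this question:
  added field age to record Meta: optional int32, tag 26 (in v2 it sits immediately before retries) -> fires no rule on Invoice, leaving the asked answer as it is
  renamed field factor to height in record Meta (alias factor declared on the renamed field) -> fires no rule on Invoice, leaving the asked answer as it is

forward: COMPATIBLE []


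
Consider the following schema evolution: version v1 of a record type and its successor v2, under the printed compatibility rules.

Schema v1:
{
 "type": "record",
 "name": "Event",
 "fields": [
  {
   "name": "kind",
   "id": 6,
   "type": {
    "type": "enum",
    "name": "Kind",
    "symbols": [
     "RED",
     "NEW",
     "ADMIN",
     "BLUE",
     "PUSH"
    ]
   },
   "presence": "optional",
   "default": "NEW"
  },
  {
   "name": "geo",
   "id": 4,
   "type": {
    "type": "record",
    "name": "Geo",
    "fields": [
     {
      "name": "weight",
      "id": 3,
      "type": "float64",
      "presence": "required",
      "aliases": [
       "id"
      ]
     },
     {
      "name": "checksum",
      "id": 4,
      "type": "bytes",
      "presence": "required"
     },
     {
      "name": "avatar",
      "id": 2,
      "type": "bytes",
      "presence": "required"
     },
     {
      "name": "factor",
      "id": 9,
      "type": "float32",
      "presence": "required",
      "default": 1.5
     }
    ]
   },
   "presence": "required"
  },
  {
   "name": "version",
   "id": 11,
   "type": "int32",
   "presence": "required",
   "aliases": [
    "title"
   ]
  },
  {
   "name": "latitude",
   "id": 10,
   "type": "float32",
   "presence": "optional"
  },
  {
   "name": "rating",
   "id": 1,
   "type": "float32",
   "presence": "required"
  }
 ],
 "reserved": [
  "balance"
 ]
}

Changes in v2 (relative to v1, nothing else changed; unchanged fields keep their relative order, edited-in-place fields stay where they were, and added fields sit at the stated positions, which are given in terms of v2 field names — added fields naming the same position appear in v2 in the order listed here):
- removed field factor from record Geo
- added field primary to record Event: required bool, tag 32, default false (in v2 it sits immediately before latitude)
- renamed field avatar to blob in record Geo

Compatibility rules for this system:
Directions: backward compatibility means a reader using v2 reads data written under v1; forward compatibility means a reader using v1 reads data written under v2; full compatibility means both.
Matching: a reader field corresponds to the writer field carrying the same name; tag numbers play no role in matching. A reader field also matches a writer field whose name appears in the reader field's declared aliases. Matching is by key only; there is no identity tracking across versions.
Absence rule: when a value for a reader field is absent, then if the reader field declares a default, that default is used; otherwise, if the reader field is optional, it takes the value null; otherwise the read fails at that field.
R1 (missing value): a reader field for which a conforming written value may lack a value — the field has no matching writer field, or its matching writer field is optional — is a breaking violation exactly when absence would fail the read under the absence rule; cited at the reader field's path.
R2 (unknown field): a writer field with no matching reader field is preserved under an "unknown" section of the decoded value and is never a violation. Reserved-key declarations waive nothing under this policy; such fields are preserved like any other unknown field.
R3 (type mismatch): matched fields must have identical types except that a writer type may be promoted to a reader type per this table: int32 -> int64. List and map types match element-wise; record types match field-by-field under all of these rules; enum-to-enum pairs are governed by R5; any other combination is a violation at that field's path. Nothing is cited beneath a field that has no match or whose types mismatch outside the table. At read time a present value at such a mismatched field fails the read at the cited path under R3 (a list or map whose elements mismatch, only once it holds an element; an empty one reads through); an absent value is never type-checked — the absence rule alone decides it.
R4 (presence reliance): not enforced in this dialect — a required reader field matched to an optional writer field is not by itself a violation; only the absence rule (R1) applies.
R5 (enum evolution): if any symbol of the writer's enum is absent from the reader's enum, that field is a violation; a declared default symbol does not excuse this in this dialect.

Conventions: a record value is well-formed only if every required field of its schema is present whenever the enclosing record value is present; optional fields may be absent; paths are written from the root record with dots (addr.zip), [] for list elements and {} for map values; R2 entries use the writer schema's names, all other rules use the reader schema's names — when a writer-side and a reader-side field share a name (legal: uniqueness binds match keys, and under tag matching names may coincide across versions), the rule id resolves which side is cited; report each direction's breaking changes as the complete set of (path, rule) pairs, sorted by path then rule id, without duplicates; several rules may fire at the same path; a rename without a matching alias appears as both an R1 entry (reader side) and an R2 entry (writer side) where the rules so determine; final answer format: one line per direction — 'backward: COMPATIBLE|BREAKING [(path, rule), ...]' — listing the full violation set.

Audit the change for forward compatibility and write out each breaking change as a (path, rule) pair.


arrows below run writer -> reader for Event
forward for Event (reader v1, writer v2):
  kind: Kind -> Kind, writer optional; from kind
  geo: Geo -> Geo, writer required; from geo
  version: int32 -> int32, writer required; from version
  latitude: float32 -> float32, writer optional; from latitude
  rating: float32 -> float32, writer required; from rating
  leftover writer field: primary
  geo.weight: float64 -> float64, writer required; from geo.weight
  geo.checksum: bytes -> bytes, writer required; from geo.checksum
  geo.avatar has no writer counterpart
  geo.factor has no writer counterpart
  leftover writer field: geo.blob
  rule R1 violated at geo.avatar
  forward on Event therefore BREAKING (1)
the other Event changes do not affect what is asked:
  removed field factor from record Geo -> no rule fires on it in Event's dialect; the asked verdict holds
  added field primary to record Event: required bool, tag 32, default false (in v2 it sits immediately before latitude) -> no rule fires on it in Event's dialect; the asked verdict holds

forward: BREAKING [(geo.avatar, R1)]


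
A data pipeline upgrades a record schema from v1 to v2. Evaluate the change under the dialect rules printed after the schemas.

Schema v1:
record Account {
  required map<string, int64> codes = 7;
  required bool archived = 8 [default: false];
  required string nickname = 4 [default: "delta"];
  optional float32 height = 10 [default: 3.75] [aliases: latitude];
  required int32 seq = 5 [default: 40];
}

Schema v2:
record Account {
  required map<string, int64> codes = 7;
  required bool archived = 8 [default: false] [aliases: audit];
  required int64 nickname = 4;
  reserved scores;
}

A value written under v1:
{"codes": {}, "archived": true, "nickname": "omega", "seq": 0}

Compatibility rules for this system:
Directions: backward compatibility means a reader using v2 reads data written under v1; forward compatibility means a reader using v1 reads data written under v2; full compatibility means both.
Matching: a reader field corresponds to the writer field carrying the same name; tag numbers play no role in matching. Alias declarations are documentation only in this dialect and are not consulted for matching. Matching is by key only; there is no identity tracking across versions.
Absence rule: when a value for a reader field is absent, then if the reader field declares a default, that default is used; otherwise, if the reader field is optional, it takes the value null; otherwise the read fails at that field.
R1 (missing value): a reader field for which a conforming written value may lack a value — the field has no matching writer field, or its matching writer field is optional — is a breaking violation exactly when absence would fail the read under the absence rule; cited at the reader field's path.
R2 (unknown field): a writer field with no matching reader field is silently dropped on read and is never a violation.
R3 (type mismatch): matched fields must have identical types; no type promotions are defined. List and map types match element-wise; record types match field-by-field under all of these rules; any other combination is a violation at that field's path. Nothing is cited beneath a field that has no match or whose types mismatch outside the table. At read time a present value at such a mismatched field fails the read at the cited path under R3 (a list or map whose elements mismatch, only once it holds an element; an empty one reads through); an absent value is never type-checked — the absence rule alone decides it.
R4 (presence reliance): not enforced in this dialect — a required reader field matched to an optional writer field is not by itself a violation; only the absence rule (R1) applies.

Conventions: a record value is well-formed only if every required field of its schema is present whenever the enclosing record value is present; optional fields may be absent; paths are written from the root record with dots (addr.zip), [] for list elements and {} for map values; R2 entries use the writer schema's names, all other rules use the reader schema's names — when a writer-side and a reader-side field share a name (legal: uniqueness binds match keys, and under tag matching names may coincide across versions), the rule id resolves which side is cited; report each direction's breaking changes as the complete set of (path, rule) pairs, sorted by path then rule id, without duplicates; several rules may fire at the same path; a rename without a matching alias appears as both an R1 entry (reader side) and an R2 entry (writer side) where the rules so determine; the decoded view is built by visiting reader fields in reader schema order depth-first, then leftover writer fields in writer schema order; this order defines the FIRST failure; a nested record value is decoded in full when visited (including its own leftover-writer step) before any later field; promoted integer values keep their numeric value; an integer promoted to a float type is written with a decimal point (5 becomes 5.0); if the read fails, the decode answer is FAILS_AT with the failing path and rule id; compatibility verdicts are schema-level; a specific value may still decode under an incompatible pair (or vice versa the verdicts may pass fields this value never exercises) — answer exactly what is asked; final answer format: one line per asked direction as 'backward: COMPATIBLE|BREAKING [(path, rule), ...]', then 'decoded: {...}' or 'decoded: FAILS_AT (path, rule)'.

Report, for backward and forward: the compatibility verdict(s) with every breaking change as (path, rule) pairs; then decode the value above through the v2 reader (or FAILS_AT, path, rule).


each type pair in Account: writer, then reader
backward pass over Account, reader schema v2, writer schema v1:
  writer required, map<string, int64> -> map<string, int64>: reader codes maps from writer codes
  writer required, bool -> bool: reader archived maps from writer archived
  writer required, string -> int64: reader nickname maps from writer nickname
  leftover writer field: height
  leftover writer field: seq
  rule R3 violated at nickname
  => backward verdict for Account: BREAKING, 1 violation(s)
forward pass over Account, reader schema v1, writer schema v2:
  writer required, map<string, int64> -> map<string, int64>: reader codes maps from writer codes
  writer required, bool -> bool: reader archived maps from writer archived
  writer required, int64 -> string: reader nickname maps from writer nickname
  no writer field matches reader height
  no writer field matches reader seq
  rule R3 violated at nickname
  => forward verdict for Account: BREAKING, 1 violation(s)
decode (reader v2):
  codes := {}
  archived := true
  read fails at nickname under R3
  => FAILS_AT (nickname, R3)

backward: BREAKING [(nickname, R3)]; forward: BREAKING [(nickname, R3)]; decoded: FAILS_AT (nickname, R3)


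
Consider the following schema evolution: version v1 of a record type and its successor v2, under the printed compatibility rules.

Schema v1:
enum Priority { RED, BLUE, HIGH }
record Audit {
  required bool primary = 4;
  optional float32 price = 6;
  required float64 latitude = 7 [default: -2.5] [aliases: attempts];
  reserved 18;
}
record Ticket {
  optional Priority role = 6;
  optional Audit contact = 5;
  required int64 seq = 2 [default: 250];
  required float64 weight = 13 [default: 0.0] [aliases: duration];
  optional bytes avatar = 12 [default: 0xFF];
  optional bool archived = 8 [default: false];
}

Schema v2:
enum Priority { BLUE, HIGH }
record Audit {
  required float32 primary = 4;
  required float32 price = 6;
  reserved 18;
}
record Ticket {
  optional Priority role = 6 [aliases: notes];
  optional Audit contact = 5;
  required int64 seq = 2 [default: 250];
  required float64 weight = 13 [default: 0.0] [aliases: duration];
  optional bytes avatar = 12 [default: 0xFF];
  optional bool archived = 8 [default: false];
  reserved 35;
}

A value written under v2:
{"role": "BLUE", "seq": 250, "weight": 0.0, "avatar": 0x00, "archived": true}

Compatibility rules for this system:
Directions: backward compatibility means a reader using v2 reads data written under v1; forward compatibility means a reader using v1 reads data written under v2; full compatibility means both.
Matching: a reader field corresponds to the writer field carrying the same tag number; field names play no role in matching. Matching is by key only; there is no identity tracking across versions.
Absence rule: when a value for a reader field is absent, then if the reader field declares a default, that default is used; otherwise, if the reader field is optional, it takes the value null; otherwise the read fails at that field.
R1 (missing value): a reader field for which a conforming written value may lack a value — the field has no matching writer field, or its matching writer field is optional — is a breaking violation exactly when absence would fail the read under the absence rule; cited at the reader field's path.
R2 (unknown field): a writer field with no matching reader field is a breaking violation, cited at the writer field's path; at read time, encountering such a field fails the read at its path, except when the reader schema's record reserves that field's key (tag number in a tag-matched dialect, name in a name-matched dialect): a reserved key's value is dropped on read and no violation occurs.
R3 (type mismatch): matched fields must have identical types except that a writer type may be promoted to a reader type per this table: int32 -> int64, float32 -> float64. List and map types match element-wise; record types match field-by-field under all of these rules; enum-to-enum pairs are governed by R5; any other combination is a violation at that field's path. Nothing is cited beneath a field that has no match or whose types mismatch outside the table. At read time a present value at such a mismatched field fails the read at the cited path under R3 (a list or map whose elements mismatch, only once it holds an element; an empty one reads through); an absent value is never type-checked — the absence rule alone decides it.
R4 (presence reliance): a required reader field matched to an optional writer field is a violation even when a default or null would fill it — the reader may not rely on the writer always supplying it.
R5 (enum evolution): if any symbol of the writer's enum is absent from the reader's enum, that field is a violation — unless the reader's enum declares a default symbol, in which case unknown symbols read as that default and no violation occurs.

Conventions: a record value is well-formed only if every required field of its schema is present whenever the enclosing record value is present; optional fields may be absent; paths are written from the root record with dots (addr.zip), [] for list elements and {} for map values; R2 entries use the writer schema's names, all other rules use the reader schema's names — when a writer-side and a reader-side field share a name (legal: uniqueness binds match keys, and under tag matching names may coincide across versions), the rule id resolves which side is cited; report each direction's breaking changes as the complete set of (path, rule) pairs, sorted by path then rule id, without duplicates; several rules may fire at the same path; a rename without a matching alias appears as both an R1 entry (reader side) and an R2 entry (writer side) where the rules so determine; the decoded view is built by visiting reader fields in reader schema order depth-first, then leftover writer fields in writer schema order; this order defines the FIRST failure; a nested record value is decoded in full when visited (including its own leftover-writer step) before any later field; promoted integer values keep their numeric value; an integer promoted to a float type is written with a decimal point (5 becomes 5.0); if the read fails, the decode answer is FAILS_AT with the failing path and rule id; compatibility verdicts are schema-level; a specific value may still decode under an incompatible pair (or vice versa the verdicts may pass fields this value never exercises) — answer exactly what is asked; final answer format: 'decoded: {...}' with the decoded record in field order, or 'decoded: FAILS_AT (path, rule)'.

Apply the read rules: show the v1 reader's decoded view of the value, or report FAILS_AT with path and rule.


decoded: {"role": "BLUE", "contact": null, "seq": 250, "weight": 0.0, "avatar": 0x00, "archived": true}

arrows below run writer -> reader for Ticket
migrating the Ticket value to v1:
  role := "BLUE"
  contact := null (not supplied -> null)
  seq := 250
  weight := 0.0
  avatar := 0x00
  archived := true
  => decoded: {"role": "BLUE", "contact": null, "seq": 250, "weight": 0.0, "avatar": 0x00, "archived": true}
checking off the Ticket differences that do not matter here:
  field price in record Audit: optional changed to required -> matters for Ticket compatibility verdicts, not for this value's decode
  field primary in record Audit: type bool changed to float32 -> matters for Ticket compatibility verdicts, not for this value's decode
  enum Priority (field role in record Ticket): symbol RED removed -> matters for Ticket compatibility verdicts, not for this value's decode
  removed field latitude from record Audit -> matters for Ticket compatibility verdicts, not for this value's decode


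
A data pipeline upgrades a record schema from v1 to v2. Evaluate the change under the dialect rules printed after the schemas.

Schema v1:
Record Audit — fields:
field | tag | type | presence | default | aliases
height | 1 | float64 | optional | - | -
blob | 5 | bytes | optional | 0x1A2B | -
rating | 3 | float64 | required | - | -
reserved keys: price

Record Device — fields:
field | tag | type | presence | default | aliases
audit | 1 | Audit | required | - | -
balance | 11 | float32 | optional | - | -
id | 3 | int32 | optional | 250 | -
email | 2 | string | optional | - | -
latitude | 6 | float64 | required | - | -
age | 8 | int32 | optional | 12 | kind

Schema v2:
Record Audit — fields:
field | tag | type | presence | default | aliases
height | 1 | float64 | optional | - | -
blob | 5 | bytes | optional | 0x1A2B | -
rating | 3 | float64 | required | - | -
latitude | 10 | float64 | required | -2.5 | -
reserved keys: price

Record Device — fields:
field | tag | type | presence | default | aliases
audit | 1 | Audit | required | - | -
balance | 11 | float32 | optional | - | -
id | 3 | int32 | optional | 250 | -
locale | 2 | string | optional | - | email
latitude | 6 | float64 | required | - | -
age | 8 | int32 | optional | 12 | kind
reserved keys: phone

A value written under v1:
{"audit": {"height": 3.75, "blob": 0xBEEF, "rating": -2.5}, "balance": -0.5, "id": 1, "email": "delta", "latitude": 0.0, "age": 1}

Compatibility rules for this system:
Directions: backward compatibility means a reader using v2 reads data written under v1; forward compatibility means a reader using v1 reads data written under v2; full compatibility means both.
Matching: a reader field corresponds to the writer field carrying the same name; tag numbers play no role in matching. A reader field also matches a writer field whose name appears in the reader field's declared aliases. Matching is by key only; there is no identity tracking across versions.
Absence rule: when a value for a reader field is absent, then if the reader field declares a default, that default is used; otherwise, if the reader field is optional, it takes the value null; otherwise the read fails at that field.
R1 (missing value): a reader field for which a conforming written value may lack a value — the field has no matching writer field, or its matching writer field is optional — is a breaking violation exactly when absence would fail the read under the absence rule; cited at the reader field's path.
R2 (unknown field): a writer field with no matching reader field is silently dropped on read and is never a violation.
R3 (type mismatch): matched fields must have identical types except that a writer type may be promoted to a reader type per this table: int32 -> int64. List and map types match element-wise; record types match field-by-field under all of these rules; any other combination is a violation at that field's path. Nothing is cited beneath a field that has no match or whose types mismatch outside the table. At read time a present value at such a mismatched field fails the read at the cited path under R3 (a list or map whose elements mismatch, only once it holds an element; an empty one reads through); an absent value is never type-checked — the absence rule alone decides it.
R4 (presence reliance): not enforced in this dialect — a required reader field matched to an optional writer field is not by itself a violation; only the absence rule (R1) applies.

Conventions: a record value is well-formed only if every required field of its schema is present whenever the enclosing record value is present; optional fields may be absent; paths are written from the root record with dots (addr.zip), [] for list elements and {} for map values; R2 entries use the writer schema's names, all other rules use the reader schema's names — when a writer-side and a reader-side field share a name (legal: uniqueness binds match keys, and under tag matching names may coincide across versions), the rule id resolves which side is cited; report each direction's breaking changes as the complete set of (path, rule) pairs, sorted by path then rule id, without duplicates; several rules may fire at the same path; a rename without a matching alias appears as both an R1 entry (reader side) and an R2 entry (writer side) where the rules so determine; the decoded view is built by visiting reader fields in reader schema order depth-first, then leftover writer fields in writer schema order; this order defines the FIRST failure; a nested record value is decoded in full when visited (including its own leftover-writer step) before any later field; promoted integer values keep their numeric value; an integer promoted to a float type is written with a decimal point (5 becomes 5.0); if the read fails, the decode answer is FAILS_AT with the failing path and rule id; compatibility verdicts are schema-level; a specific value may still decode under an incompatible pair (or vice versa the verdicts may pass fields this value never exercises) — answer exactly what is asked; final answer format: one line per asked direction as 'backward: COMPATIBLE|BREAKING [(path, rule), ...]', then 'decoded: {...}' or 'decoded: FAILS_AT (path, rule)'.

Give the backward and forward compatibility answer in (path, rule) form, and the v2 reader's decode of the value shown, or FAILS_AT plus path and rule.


arrows below run writer -> reader for Device
backward on Device — v2 reading data written by v1:
  audit <- audit (Audit -> Audit, writer required)
  balance <- balance (float32 -> float32, writer optional)
  id <- id (int32 -> int32, writer optional)
  locale <- email (string -> string, writer optional)
  latitude <- latitude (float64 -> float64, writer required)
  age <- age (int32 -> int32, writer optional)
  audit.height <- audit.height (float64 -> float64, writer optional)
  audit.blob <- audit.blob (bytes -> bytes, writer optional)
  audit.rating <- audit.rating (float64 -> float64, writer required)
  audit.latitude has no writer counterpart
  => backward verdict for Device: COMPATIBLE, no violations
forward on Device — v1 reading data written by v2:
  audit <- audit (Audit -> Audit, writer required)
  balance <- balance (float32 -> float32, writer optional)
  id <- id (int32 -> int32, writer optional)
  email has no writer counterpart
  latitude <- latitude (float64 -> float64, writer required)
  age <- age (int32 -> int32, writer optional)
  writer field locale has no reader counterpart
  audit.height <- audit.height (float64 -> float64, writer optional)
  audit.blob <- audit.blob (bytes -> bytes, writer optional)
  audit.rating <- audit.rating (float64 -> float64, writer required)
  writer field audit.latitude has no reader counterpart
  => forward verdict for Device: COMPATIBLE, no violations
decoding the Device value with the v2 reader:
  audit.height := 3.75
  audit.blob := 0xBEEF
  audit.rating := -2.5
  audit.latitude := -2.5 (no value, default fills)
  balance := -0.5
  id := 1
  locale := "delta" (from writer email)
  latitude := 0.0
  age := 1
  => decoded: {"audit": {"height": 3.75, "blob": 0xBEEF, "rating": -2.5, "latitude": -2.5}, "balance": -0.5, "id": 1, "locale": "delta", "latitude": 0.0, "age": 1}

backward: COMPATIBLE []; forward: COMPATIBLE []; decoded: {"audit": {"height": 3.75, "blob": 0xBEEF, "rating": -2.5, "latitude": -2.5}, "balance": -0.5, "id": 1, "locale": "delta", "latitude": 0.0, "age": 1}


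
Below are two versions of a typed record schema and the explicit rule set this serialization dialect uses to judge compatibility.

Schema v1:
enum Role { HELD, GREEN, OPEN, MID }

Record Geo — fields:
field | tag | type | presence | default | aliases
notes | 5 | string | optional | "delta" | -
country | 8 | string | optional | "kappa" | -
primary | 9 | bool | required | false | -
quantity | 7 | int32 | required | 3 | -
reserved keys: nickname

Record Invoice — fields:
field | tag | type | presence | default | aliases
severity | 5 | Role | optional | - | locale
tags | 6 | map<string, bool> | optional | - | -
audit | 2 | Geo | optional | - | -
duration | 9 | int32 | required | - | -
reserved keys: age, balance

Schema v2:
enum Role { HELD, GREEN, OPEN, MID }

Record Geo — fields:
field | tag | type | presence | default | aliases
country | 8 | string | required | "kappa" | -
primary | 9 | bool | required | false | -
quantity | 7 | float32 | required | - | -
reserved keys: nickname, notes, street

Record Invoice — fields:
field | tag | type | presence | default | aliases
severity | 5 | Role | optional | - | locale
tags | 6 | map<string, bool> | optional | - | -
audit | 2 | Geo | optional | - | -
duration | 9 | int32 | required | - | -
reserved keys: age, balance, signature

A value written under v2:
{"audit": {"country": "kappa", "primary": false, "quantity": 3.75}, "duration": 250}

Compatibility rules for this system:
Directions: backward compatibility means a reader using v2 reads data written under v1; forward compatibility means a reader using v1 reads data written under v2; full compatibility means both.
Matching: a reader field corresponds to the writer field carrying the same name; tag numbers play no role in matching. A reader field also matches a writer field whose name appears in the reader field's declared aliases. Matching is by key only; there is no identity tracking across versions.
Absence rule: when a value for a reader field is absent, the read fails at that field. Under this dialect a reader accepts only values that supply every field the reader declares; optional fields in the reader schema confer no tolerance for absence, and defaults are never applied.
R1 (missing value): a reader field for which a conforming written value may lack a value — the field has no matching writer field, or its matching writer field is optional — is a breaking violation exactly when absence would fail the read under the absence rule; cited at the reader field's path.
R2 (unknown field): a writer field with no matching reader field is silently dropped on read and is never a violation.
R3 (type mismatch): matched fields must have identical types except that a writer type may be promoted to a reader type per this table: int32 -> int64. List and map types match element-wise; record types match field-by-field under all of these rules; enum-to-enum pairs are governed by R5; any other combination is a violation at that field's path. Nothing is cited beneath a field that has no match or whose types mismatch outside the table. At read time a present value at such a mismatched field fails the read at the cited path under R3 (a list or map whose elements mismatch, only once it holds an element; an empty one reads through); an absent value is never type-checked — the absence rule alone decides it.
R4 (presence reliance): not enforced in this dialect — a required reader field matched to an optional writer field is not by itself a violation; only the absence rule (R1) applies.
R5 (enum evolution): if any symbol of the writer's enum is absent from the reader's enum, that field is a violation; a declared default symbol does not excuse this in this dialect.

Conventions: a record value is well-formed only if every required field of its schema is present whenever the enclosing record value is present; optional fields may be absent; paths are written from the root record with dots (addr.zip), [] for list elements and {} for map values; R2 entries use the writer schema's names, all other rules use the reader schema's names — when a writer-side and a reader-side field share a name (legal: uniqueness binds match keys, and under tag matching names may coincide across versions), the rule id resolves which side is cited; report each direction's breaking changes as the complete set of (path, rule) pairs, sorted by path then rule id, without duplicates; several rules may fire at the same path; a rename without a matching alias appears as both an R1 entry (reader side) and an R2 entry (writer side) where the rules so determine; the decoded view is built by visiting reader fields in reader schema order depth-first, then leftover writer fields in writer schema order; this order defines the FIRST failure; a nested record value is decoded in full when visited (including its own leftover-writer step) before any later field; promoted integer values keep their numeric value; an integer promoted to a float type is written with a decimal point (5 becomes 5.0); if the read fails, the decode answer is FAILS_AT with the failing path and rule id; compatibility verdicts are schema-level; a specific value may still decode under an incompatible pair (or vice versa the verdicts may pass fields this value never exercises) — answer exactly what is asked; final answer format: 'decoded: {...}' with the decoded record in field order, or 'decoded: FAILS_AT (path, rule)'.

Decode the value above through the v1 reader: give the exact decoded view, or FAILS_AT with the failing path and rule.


each type pair in Invoice: writer, then reader
migrating the Invoice value to v1:
  read fails at severity under R1 (no fill)
  => FAILS_AT (severity, R1)
the other Invoice changes do not affect what is asked:
  removed field notes from record Geo (its key "notes" joins the reserved list) -> a verdict-level change on Invoice — the shown value reads the same
  field country in record Geo: optional changed to required -> a verdict-level change on Invoice — the shown value reads the same
  field quantity in record Geo: type int32 changed to float32 (its default is dropped) -> a verdict-level change on Invoice — the shown value reads the same

decoded: FAILS_AT (severity, R1)
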